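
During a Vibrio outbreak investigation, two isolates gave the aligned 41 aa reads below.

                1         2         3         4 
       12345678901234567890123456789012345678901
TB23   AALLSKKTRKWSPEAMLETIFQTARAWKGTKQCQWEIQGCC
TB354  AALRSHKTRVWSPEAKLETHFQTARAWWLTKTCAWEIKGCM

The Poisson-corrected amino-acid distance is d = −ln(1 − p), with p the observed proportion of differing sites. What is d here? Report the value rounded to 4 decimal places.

0.3124

Differing sites — 4:L/R; 6:K/H; 10:K/V; 16:M/K; 20:I/H; 28:K/W; 29:G/L; 32:Q/T; 34:Q/A; 38:Q/K; 41:C/M.
p = 11/41 = 0.268293.
d = −ln(1 − 0.268293) = −ln(0.731707) = 0.3124.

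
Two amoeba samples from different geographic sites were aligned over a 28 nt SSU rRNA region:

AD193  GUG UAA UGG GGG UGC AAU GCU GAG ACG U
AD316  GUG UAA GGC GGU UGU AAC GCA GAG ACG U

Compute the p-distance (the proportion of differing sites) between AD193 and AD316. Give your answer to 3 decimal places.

0.214

The sequences differ at positions 7 (U/G), 9 (G/C), 12 (G/U), 15 (C/U), 18 (U/C), 21 (U/A).
There are 6 differences over 28 sites, so p = 6/28 = 0.214.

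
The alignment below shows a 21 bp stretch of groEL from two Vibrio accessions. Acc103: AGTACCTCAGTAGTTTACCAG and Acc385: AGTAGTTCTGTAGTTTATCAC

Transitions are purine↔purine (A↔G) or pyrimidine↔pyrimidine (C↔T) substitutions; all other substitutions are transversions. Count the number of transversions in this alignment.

3

Mismatches occur at site 5 (C↔G, transversion), site 6 (C↔T, transition), site 9 (A↔T, transversion), site 18 (C↔T, transition), site 21 (G↔C, transversion).
Of the 5 differences, 2 transitions and 3 transversions, so the answer is 3.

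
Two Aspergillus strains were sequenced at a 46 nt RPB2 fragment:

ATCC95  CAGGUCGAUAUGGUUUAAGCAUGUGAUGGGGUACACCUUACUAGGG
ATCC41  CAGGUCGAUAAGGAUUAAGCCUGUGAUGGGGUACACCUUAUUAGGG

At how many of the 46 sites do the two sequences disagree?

Differing sites — 11:U/A; 14:U/A; 21:A/C; 41:C/U.
That gives 4 mismatches out of 46 aligned sites, so the Hamming distance is 4.

4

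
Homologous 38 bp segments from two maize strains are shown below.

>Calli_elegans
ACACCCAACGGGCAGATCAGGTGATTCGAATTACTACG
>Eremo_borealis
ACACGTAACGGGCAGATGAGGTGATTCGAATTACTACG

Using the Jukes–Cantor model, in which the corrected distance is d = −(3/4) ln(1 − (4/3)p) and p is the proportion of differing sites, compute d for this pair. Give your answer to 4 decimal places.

0.0834

The sequences differ at positions 5 (C/G), 6 (C/T), 18 (C/G).
p = 3/38 = 0.078947.
d = −0.75 · ln(1 − (4/3)·0.078947) = −0.75 · ln(0.894737) = −0.75 · (-0.111225) = 0.0834.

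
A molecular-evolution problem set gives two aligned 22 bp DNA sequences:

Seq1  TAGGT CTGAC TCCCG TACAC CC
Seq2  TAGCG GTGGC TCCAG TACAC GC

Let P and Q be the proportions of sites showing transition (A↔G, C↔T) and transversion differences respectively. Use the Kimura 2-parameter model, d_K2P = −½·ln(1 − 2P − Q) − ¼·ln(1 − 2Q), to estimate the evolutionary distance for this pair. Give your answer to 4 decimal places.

0.3430

The sequences differ at positions 4 (G/C, transversion), 5 (T/G, transversion), 6 (C/G, transversion), 9 (A/G, transition), 14 (C/A, transversion), 21 (C/G, transversion).
Of the 6 differences, 1 transition and 5 transversions over 22 sites: P = 1/22 = 0.045455, Q = 5/22 = 0.227273.
d = −0.5·ln(0.681817) − 0.25·ln(0.545454) = −0.5·(-0.382994) − 0.25·(-0.606137) = 0.3430.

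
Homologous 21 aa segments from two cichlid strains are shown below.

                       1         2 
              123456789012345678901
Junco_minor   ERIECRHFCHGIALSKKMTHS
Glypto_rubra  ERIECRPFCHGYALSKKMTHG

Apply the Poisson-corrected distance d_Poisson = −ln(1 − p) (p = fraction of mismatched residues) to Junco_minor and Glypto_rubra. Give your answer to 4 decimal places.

The sequences differ at positions 7 (H/P), 12 (I/Y), 21 (S/G).
p = 3/21 = 0.142857.
d = −ln(1 − 0.142857) = −ln(0.857143) = 0.1542.

0.1542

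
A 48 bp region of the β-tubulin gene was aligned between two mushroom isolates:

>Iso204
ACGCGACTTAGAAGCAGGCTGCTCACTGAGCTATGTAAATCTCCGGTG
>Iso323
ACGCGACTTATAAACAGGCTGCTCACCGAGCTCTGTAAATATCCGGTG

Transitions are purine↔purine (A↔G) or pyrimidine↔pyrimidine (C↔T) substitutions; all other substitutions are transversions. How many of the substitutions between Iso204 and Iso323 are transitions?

2

Mismatches occur at site 11 (G↔T, transversion), site 14 (G↔A, transition), site 27 (T↔C, transition), site 33 (A↔C, transversion), site 41 (C↔A, transversion).
Of the 5 differences, 2 transitions and 3 transversions, so the answer is 2.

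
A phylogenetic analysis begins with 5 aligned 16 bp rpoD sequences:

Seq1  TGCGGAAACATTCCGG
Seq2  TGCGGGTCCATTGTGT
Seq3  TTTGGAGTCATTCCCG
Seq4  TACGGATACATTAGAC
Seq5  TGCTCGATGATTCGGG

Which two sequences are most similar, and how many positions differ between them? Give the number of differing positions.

Pairwise Hamming distances:
  Seq1 vs Seq2: 6
  Seq1 vs Seq3: 5
  Seq1 vs Seq4: 6
  Seq1 vs Seq5: 6
  Seq2 vs Seq3: 9
  Seq2 vs Seq4: 7
  Seq2 vs Seq5: 8
  Seq3 vs Seq4: 8
  Seq3 vs Seq5: 9
  Seq4 vs Seq5: 10
The smallest is 5, between Seq1 and Seq3.

5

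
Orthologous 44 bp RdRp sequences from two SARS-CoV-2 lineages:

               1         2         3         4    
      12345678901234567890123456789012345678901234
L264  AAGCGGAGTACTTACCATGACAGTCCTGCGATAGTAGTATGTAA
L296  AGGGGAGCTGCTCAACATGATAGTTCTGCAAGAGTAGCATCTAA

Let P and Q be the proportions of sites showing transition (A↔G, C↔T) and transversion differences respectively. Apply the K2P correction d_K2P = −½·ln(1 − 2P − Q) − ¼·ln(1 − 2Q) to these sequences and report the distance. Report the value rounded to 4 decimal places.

0.4343

The sequences differ at positions 2 (A/G, transition), 4 (C/G, transversion), 6 (G/A, transition), 7 (A/G, transition), 8 (G/C, transversion), 10 (A/G, transition), 13 (T/C, transition), 15 (C/A, transversion), 21 (C/T, transition), 25 (C/T, transition), 30 (G/A, transition), 32 (T/G, transversion), 38 (T/C, transition), 41 (G/C, transversion).
Of the 14 differences, 9 transitions and 5 transversions over 44 sites: P = 9/44 = 0.204545, Q = 5/44 = 0.113636.
d = −0.5·ln(0.477274) − 0.25·ln(0.772728) = −0.5·(-0.739665) − 0.25·(-0.257828) = 0.4343.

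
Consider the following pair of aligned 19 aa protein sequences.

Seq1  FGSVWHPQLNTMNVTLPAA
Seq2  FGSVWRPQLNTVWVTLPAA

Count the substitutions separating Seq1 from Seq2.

Mismatches occur at site 6 (H→R), site 12 (M→V), site 13 (N→W).
That gives 3 mismatches out of 19 aligned sites, so the Hamming distance is 3.

3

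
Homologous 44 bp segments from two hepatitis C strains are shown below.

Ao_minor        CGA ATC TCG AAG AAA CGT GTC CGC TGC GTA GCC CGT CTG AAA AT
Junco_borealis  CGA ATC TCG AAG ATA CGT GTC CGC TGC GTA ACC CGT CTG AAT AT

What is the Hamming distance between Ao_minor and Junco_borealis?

3

Differing sites — 14:A/T; 31:G/A; 42:A/T.
That gives 3 mismatches out of 44 aligned sites, so the Hamming distance is 3.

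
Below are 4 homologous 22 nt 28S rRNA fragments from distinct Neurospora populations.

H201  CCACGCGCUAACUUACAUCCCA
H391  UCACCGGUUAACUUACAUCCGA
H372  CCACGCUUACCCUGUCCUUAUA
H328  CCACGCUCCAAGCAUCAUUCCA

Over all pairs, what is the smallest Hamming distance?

Pairwise Hamming distances:
  H201 vs H391: 5
  H201 vs H372: 11
  H201 vs H328: 7
  H391 vs H372: 13
  H391 vs H328: 12
  H372 vs H328: 10
The smallest is 5, between H201 and H391.

5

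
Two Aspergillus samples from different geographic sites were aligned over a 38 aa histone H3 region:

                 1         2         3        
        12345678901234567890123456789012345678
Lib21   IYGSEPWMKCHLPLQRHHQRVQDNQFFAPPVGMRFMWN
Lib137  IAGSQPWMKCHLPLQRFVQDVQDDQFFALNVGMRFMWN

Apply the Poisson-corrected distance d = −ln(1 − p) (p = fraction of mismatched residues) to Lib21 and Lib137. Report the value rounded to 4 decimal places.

Mismatches occur at site 2 (Y↔A), site 5 (E↔Q), site 17 (H↔F), site 18 (H↔V), site 20 (R↔D), site 24 (N↔D), site 29 (P↔L), site 30 (P↔N).
p = 8/38 = 0.210526.
d = −ln(1 − 0.210526) = −ln(0.789474) = 0.2364.

0.2364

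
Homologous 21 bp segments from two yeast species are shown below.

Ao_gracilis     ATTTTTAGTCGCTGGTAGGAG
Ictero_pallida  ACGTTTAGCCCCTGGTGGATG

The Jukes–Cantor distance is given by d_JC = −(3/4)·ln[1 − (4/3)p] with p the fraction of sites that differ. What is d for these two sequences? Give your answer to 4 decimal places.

The sequences differ at positions 2 (T/C), 3 (T/G), 9 (T/C), 11 (G/C), 17 (A/G), 19 (G/A), 20 (A/T).
p = 7/21 = 0.333333.
d = −0.75 · ln(1 − (4/3)·0.333333) = −0.75 · ln(0.555556) = −0.75 · (-0.587786) = 0.4408.

0.4408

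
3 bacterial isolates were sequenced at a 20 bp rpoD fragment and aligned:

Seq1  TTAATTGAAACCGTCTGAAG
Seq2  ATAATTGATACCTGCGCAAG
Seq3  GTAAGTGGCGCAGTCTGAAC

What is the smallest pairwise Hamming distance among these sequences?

6

Pairwise Hamming distances:
  Seq1 vs Seq2: 6
  Seq1 vs Seq3: 7
  Seq2 vs Seq3: 11
The smallest is 6, between Seq1 and Seq2.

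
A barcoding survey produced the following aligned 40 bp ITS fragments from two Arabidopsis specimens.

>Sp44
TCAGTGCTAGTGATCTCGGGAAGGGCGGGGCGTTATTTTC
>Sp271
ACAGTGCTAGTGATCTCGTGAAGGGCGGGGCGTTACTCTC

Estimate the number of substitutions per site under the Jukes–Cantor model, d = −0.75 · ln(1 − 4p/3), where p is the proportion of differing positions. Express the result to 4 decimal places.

0.1073

The sequences differ at positions 1 (T/A), 19 (G/T), 36 (T/C), 38 (T/C).
p = 4/40 = 0.100000.
d = −0.75 · ln(1 − (4/3)·0.100000) = −0.75 · ln(0.866667) = −0.75 · (-0.143100) = 0.1073.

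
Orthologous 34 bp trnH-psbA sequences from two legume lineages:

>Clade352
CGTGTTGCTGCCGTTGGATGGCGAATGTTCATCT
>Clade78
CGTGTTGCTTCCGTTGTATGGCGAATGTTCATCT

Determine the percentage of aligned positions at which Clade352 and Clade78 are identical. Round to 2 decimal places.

Mismatches occur at site 10 (G→T), site 17 (G→T).
32 of the 34 sites match, so the percent identity is 32/34 × 100 = 94.12%.

94.12%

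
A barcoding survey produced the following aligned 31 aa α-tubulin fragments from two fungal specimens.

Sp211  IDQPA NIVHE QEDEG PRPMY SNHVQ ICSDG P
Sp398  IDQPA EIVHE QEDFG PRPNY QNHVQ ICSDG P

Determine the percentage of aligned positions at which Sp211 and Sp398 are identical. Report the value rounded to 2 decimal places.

87.10%

Mismatches occur at site 6 (N/E), site 14 (E/F), site 19 (M/N), site 21 (S/Q).
27 of the 31 sites match, so the percent identity is 27/31 × 100 = 87.10%.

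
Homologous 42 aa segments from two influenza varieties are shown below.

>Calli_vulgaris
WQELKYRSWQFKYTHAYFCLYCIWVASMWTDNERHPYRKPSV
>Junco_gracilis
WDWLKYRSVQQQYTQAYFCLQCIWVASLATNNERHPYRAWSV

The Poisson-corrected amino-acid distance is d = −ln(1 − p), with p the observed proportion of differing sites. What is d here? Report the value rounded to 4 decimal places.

The sequences differ at positions 2 (Q/D), 3 (E/W), 9 (W/V), 11 (F/Q), 12 (K/Q), 15 (H/Q), 21 (Y/Q), 28 (M/L), 29 (W/A), 31 (D/N), 39 (K/A), 40 (P/W).
p = 12/42 = 0.285714.
d = −ln(1 − 0.285714) = −ln(0.714286) = 0.3365.

0.3365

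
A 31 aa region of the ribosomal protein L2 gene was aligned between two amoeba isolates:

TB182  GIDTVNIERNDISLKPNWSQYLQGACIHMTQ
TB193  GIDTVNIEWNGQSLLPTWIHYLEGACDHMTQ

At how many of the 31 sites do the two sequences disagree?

Differing sites — 9:R/W; 11:D/G; 12:I/Q; 15:K/L; 17:N/T; 19:S/I; 20:Q/H; 23:Q/E; 27:I/D.
That gives 9 mismatches out of 31 aligned sites, so the Hamming distance is 9.

9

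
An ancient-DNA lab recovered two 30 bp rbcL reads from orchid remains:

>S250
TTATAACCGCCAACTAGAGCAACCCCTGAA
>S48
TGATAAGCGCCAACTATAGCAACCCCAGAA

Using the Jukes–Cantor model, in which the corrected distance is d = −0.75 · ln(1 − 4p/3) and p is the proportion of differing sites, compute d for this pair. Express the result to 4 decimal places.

0.1468

Mismatches occur at site 2 (T↔G), site 7 (C↔G), site 17 (G↔T), site 27 (T↔A).
p = 4/30 = 0.133333.
d = −0.75 · ln(1 − (4/3)·0.133333) = −0.75 · ln(0.822223) = −0.75 · (-0.195744) = 0.1468.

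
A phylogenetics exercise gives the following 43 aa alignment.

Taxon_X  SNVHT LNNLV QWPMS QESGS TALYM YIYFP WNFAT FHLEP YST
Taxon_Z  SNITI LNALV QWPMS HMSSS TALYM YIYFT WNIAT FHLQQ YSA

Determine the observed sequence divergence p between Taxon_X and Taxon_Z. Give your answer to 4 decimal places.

Differing sites — 3:V/I; 4:H/T; 5:T/I; 8:N/A; 16:Q/H; 17:E/M; 19:G/S; 30:P/T; 33:F/I; 39:E/Q; 40:P/Q; 43:T/A.
There are 12 differences over 43 sites, so p = 12/43 = 0.2791.

0.2791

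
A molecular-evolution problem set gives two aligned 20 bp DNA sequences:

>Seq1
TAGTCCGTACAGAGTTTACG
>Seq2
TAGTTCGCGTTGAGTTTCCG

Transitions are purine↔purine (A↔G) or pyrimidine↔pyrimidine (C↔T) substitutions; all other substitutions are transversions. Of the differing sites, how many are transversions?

The sequences differ at positions 5 (C/T, transition), 8 (T/C, transition), 9 (A/G, transition), 10 (C/T, transition), 11 (A/T, transversion), 18 (A/C, transversion).
Of the 6 differences, 4 transitions and 2 transversions, so the answer is 2.

2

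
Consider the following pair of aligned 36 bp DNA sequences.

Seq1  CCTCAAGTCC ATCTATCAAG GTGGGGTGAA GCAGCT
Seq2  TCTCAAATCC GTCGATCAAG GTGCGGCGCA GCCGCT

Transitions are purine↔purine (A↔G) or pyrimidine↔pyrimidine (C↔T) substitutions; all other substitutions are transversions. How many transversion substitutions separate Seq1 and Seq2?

4

Differing sites — 1:C/T (Ti); 7:G/A (Ti); 11:A/G (Ti); 14:T/G (Tv); 24:G/C (Tv); 27:T/C (Ti); 29:A/C (Tv); 33:A/C (Tv).
Of the 8 differences, 4 transitions and 4 transversions, so the answer is 4.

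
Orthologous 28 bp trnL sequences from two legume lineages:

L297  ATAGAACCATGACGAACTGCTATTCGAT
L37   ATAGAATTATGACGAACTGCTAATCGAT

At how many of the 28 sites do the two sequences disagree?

3

Differing sites — 7:C/T; 8:C/T; 23:T/A.
That gives 3 mismatches out of 28 aligned sites, so the Hamming distance is 3.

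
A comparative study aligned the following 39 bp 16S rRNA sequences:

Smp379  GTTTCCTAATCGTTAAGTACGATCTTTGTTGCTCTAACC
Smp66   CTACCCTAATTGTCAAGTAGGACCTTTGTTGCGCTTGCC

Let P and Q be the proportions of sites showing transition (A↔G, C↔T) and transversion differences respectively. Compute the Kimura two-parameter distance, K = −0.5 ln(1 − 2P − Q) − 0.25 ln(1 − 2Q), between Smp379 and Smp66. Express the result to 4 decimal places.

0.3168

The sequences differ at positions 1 (G/C, transversion), 3 (T/A, transversion), 4 (T/C, transition), 11 (C/T, transition), 14 (T/C, transition), 20 (C/G, transversion), 23 (T/C, transition), 33 (T/G, transversion), 36 (A/T, transversion), 37 (A/G, transition).
Of the 10 differences, 5 transitions and 5 transversions over 39 sites: P = 5/39 = 0.128205, Q = 5/39 = 0.128205.
d = −0.5·ln(0.615385) − 0.25·ln(0.743590) = −0.5·(-0.485507) − 0.25·(-0.296265) = 0.3168.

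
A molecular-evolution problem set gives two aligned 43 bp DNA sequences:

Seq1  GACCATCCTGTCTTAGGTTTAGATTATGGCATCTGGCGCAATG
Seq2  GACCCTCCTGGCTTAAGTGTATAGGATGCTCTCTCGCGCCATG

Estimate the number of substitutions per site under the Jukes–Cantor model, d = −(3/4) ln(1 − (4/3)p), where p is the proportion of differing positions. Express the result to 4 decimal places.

The sequences differ at positions 5 (A/C), 11 (T/G), 16 (G/A), 19 (T/G), 22 (G/T), 24 (T/G), 25 (T/G), 29 (G/C), 30 (C/T), 31 (A/C), 35 (G/C), 40 (A/C).
p = 12/43 = 0.279070.
d = −0.75 · ln(1 − (4/3)·0.279070) = −0.75 · ln(0.627907) = −0.75 · (-0.465363) = 0.3490.

0.3490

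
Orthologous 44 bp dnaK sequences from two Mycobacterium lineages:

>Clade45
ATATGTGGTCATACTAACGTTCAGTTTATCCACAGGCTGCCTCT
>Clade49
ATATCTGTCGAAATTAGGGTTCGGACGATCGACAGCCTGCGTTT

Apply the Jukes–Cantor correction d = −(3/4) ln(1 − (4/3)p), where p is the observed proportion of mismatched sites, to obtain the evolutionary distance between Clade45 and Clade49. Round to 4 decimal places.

The sequences differ at positions 5 (G/C), 8 (G/T), 9 (T/C), 10 (C/G), 12 (T/A), 14 (C/T), 17 (A/G), 18 (C/G), 23 (A/G), 25 (T/A), 26 (T/C), 27 (T/G), 31 (C/G), 36 (G/C), 41 (C/G), 43 (C/T).
p = 16/44 = 0.363636.
d = −0.75 · ln(1 − (4/3)·0.363636) = −0.75 · ln(0.515152) = −0.75 · (-0.663293) = 0.4975.

0.4975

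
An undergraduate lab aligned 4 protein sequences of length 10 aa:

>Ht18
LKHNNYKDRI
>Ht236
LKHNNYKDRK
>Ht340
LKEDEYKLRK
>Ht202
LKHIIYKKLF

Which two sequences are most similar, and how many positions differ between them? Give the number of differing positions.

1

Pairwise Hamming distances:
  Ht18 vs Ht236: 1
  Ht18 vs Ht340: 5
  Ht18 vs Ht202: 5
  Ht236 vs Ht340: 4
  Ht236 vs Ht202: 5
  Ht340 vs Ht202: 6
The smallest is 1, between Ht18 and Ht236.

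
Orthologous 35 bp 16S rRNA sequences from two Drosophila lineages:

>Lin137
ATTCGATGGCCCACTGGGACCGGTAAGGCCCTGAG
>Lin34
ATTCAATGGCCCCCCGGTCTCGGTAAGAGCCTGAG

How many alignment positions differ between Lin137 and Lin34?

8

Differing sites — 5:G/A; 13:A/C; 15:T/C; 18:G/T; 19:A/C; 20:C/T; 28:G/A; 29:C/G.
That gives 8 mismatches out of 35 aligned sites, so the Hamming distance is 8.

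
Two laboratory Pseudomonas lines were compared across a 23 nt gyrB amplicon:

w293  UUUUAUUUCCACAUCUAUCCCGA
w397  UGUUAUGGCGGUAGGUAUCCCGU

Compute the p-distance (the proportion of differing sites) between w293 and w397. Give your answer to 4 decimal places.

0.3913

The sequences differ at positions 2 (U/G), 7 (U/G), 8 (U/G), 10 (C/G), 11 (A/G), 12 (C/U), 14 (U/G), 15 (C/G), 23 (A/U).
There are 9 differences over 23 sites, so p = 9/23 = 0.3913.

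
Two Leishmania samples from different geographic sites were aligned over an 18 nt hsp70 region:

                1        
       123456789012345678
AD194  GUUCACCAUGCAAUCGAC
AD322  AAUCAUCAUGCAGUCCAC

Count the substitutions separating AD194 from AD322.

Differing sites — 1:G/A; 2:U/A; 6:C/U; 13:A/G; 16:G/C.
That gives 5 mismatches out of 18 aligned sites, so the Hamming distance is 5.

5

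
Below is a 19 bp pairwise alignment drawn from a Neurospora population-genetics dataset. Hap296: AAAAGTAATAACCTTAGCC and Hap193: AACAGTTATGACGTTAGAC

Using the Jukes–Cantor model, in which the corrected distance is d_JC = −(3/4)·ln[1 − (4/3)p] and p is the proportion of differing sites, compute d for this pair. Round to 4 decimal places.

0.3241

Differing sites — 3:A/C; 7:A/T; 10:A/G; 13:C/G; 18:C/A.
p = 5/19 = 0.263158.
d = −0.75 · ln(1 − (4/3)·0.263158) = −0.75 · ln(0.649123) = −0.75 · (-0.432133) = 0.3241.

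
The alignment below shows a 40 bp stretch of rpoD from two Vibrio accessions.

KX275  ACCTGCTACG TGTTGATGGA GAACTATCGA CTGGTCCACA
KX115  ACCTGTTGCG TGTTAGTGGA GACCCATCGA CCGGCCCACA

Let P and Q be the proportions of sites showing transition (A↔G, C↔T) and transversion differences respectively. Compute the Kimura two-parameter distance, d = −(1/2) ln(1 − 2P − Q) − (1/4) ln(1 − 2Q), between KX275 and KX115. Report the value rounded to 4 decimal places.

0.2478

Differing sites — 6:C/T (Ti); 8:A/G (Ti); 15:G/A (Ti); 16:A/G (Ti); 23:A/C (Tv); 25:T/C (Ti); 32:T/C (Ti); 35:T/C (Ti).
Of the 8 differences, 7 transitions and 1 transversion over 40 sites: P = 7/40 = 0.175000, Q = 1/40 = 0.025000.
d = −0.5·ln(0.625000) − 0.25·ln(0.950000) = −0.5·(-0.470004) − 0.25·(-0.051293) = 0.2478.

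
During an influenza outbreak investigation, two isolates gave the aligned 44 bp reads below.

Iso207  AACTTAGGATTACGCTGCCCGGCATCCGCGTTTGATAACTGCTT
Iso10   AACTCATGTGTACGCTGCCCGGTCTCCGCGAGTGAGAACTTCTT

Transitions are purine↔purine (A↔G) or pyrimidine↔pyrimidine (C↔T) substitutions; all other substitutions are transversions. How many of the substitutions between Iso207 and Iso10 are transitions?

Differing sites — 5:T/C (Ti); 7:G/T (Tv); 9:A/T (Tv); 10:T/G (Tv); 23:C/T (Ti); 24:A/C (Tv); 31:T/A (Tv); 32:T/G (Tv); 36:T/G (Tv); 41:G/T (Tv).
Of the 10 differences, 2 transitions and 8 transversions, so the answer is 2.

2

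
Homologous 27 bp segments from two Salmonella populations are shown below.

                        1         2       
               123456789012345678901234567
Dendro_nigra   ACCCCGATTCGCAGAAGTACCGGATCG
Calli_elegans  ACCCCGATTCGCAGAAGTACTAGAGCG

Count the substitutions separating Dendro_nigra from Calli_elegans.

Mismatches occur at site 21 (C/T), site 22 (G/A), site 25 (T/G).
That gives 3 mismatches out of 27 aligned sites, so the Hamming distance is 3.

3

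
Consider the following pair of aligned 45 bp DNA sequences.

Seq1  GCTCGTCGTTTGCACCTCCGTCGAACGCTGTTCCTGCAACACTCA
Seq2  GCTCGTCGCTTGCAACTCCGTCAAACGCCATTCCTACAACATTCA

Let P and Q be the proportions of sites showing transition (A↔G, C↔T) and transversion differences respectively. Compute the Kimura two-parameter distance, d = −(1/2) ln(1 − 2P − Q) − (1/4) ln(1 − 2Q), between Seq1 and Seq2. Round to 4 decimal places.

Differing sites — 9:T/C (Ti); 15:C/A (Tv); 23:G/A (Ti); 29:T/C (Ti); 30:G/A (Ti); 36:G/A (Ti); 42:C/T (Ti).
Of the 7 differences, 6 transitions and 1 transversion over 45 sites: P = 6/45 = 0.133333, Q = 1/45 = 0.022222.
d = −0.5·ln(0.711112) − 0.25·ln(0.955556) = −0.5·(-0.340925) − 0.25·(-0.045462) = 0.1818.

0.1818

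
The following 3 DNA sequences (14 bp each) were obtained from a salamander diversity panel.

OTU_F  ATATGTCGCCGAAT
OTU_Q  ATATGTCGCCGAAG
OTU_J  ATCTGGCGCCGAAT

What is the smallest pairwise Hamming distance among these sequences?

1

Pairwise Hamming distances:
  OTU_F vs OTU_Q: 1
  OTU_F vs OTU_J: 2
  OTU_Q vs OTU_J: 3
The smallest is 1, between OTU_F and OTU_Q.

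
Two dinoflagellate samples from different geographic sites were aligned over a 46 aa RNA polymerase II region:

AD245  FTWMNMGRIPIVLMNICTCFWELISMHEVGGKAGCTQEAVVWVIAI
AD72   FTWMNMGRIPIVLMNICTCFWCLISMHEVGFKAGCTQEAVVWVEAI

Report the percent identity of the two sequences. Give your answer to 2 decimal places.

Differing sites — 22:E/C; 31:G/F; 44:I/E.
43 of the 46 sites match, so the percent identity is 43/46 × 100 = 93.48%.

93.48%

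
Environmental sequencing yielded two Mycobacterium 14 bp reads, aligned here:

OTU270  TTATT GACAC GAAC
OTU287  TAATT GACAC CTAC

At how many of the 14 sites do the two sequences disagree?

3

The sequences differ at positions 2 (T/A), 11 (G/C), 12 (A/T).
That gives 3 mismatches out of 14 aligned sites, so the Hamming distance is 3.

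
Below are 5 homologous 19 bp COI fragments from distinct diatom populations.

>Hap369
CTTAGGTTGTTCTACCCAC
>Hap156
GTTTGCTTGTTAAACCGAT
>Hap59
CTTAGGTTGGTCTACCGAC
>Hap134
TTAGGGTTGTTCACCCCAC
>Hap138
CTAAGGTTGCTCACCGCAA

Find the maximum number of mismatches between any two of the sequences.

10

Pairwise Hamming distances:
  Hap369 vs Hap156: 7
  Hap369 vs Hap59: 2
  Hap369 vs Hap134: 5
  Hap369 vs Hap138: 6
  Hap156 vs Hap59: 7
  Hap156 vs Hap134: 8
  Hap156 vs Hap138: 10
  Hap59 vs Hap134: 7
  Hap59 vs Hap138: 7
  Hap134 vs Hap138: 5
The largest is 10, between Hap156 and Hap138.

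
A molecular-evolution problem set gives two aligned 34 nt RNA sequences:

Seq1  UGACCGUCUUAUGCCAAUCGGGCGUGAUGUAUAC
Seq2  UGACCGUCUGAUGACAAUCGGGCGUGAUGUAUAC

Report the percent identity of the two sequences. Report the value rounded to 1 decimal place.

Differing sites — 10:U/G; 14:C/A.
32 of the 34 sites match, so the percent identity is 32/34 × 100 = 94.1%.

94.1%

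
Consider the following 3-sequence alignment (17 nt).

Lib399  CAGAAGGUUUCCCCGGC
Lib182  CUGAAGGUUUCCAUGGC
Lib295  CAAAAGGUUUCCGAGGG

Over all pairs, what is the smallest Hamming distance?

3

Pairwise Hamming distances:
  Lib399 vs Lib182: 3
  Lib399 vs Lib295: 4
  Lib182 vs Lib295: 5
The smallest is 3, between Lib399 and Lib182.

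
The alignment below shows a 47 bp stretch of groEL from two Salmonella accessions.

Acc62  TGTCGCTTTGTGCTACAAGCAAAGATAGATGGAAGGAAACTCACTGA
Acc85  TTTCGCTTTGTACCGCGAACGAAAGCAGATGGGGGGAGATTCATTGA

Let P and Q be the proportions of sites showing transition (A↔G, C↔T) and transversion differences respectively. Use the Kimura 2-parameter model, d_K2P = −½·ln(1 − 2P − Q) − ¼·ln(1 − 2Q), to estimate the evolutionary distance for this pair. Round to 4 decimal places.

0.4908

Mismatches occur at site 2 (G→T, transversion), site 12 (G→A, transition), site 14 (T→C, transition), site 15 (A→G, transition), site 17 (A→G, transition), site 19 (G→A, transition), site 21 (A→G, transition), site 24 (G→A, transition), site 25 (A→G, transition), site 26 (T→C, transition), site 33 (A→G, transition), site 34 (A→G, transition), site 38 (A→G, transition), site 40 (C→T, transition), site 44 (C→T, transition).
Of the 15 differences, 14 transitions and 1 transversion over 47 sites: P = 14/47 = 0.297872, Q = 1/47 = 0.021277.
d = −0.5·ln(0.382979) − 0.25·ln(0.957446) = −0.5·(-0.959775) − 0.25·(-0.043486) = 0.4908.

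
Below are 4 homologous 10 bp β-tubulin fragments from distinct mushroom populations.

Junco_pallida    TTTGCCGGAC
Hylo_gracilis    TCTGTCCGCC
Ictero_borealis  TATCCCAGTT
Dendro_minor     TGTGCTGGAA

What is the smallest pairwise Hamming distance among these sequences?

3

Pairwise Hamming distances:
  Junco_pallida vs Hylo_gracilis: 4
  Junco_pallida vs Ictero_borealis: 5
  Junco_pallida vs Dendro_minor: 3
  Hylo_gracilis vs Ictero_borealis: 6
  Hylo_gracilis vs Dendro_minor: 6
  Ictero_borealis vs Dendro_minor: 6
The smallest is 3, between Junco_pallida and Dendro_minor.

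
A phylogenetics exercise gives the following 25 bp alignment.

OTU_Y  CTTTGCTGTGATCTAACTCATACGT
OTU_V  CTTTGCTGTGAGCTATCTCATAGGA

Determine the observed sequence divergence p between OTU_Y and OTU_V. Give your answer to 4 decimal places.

Differing sites — 12:T/G; 16:A/T; 23:C/G; 25:T/A.
There are 4 differences over 25 sites, so p = 4/25 = 0.1600.

0.1600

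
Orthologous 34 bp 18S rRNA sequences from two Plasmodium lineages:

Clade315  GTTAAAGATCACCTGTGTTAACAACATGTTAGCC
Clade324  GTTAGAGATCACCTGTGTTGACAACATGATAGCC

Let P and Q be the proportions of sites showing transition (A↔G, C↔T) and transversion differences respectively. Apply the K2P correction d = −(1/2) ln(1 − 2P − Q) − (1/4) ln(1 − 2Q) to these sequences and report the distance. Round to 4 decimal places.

0.0947

Mismatches occur at site 5 (A↔G, transition), site 20 (A↔G, transition), site 29 (T↔A, transversion).
Of the 3 differences, 2 transitions and 1 transversion over 34 sites: P = 2/34 = 0.058824, Q = 1/34 = 0.029412.
d = −0.5·ln(0.852940) − 0.25·ln(0.941176) = −0.5·(-0.159066) − 0.25·(-0.060625) = 0.0947.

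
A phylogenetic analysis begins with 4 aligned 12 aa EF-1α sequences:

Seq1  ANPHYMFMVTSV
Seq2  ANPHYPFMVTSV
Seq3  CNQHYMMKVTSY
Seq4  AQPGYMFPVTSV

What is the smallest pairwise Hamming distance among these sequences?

1

Pairwise Hamming distances:
  Seq1 vs Seq2: 1
  Seq1 vs Seq3: 5
  Seq1 vs Seq4: 3
  Seq2 vs Seq3: 6
  Seq2 vs Seq4: 4
  Seq3 vs Seq4: 7
The smallest is 1, between Seq1 and Seq2.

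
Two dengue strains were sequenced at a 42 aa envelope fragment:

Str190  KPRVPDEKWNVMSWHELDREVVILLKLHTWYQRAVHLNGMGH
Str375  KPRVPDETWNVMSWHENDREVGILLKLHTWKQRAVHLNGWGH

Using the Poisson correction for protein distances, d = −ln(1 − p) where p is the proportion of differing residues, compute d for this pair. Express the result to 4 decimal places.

Mismatches occur at site 8 (K↔T), site 17 (L↔N), site 22 (V↔G), site 31 (Y↔K), site 40 (M↔W).
p = 5/42 = 0.119048.
d = −ln(1 − 0.119048) = −ln(0.880952) = 0.1268.

0.1268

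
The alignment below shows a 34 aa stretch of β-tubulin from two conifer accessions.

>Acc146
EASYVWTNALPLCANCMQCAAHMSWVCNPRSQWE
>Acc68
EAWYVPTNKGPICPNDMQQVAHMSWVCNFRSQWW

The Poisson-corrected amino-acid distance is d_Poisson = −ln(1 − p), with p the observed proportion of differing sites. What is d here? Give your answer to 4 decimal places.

The sequences differ at positions 3 (S/W), 6 (W/P), 9 (A/K), 10 (L/G), 12 (L/I), 14 (A/P), 16 (C/D), 19 (C/Q), 20 (A/V), 29 (P/F), 34 (E/W).
p = 11/34 = 0.323529.
d = −ln(1 − 0.323529) = −ln(0.676471) = 0.3909.

0.3909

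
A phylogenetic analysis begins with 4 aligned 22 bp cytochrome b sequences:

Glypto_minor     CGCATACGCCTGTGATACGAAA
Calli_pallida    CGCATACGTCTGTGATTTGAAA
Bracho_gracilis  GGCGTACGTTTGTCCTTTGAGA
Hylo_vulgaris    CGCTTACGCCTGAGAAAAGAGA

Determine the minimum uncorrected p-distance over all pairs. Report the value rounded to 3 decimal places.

Pairwise Hamming distances:
  Glypto_minor vs Calli_pallida: 3
  Glypto_minor vs Bracho_gracilis: 9
  Glypto_minor vs Hylo_vulgaris: 5
  Calli_pallida vs Bracho_gracilis: 6
  Calli_pallida vs Hylo_vulgaris: 7
  Bracho_gracilis vs Hylo_vulgaris: 10
The smallest is 3 mismatches, between Glypto_minor and Calli_pallida; p = 3/22 = 0.136.

0.136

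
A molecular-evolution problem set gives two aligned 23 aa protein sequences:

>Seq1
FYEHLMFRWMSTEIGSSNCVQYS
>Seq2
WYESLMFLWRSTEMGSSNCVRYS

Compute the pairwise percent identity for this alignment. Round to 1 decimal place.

73.9%

Mismatches occur at site 1 (F→W), site 4 (H→S), site 8 (R→L), site 10 (M→R), site 14 (I→M), site 21 (Q→R).
17 of the 23 sites match, so the percent identity is 17/23 × 100 = 73.9%.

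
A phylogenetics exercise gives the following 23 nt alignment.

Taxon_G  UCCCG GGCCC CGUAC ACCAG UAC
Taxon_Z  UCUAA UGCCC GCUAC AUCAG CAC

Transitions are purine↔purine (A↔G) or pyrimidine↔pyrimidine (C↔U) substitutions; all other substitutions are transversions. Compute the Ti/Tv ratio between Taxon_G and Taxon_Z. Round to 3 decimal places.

1.000

The sequences differ at positions 3 (C/U, transition), 4 (C/A, transversion), 5 (G/A, transition), 6 (G/U, transversion), 11 (C/G, transversion), 12 (G/C, transversion), 17 (C/U, transition), 21 (U/C, transition).
Of the 8 differences, 4 transitions and 4 transversions, so Ti/Tv = 4/4 = 1.000.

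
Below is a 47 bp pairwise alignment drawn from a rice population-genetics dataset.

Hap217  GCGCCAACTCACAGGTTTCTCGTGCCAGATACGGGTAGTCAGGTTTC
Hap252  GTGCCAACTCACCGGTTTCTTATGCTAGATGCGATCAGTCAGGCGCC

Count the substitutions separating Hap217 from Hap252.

12

Differing sites — 2:C/T; 13:A/C; 21:C/T; 22:G/A; 26:C/T; 31:A/G; 34:G/A; 35:G/T; 36:T/C; 44:T/C; 45:T/G; 46:T/C.
That gives 12 mismatches out of 47 aligned sites, so the Hamming distance is 12.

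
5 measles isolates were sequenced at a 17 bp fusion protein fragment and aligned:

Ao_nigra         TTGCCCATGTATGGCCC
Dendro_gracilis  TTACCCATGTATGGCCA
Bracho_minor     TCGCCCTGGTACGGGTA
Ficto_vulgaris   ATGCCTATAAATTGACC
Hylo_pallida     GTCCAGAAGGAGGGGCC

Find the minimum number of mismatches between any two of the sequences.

Pairwise Hamming distances:
  Ao_nigra vs Dendro_gracilis: 2
  Ao_nigra vs Bracho_minor: 7
  Ao_nigra vs Ficto_vulgaris: 6
  Ao_nigra vs Hylo_pallida: 8
  Dendro_gracilis vs Bracho_minor: 7
  Dendro_gracilis vs Ficto_vulgaris: 8
  Dendro_gracilis vs Hylo_pallida: 9
  Bracho_minor vs Ficto_vulgaris: 12
  Bracho_minor vs Hylo_pallida: 11
  Ficto_vulgaris vs Hylo_pallida: 10
The smallest is 2, between Ao_nigra and Dendro_gracilis.

2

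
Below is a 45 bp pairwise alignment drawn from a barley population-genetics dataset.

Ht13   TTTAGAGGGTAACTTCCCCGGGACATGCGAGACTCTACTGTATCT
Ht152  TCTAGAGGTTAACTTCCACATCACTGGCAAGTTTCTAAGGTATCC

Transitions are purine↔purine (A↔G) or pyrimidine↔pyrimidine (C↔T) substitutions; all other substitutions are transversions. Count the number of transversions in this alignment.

9

Mismatches occur at site 2 (T/C, transition), site 9 (G/T, transversion), site 18 (C/A, transversion), site 20 (G/A, transition), site 21 (G/T, transversion), site 22 (G/C, transversion), site 25 (A/T, transversion), site 26 (T/G, transversion), site 29 (G/A, transition), site 32 (A/T, transversion), site 33 (C/T, transition), site 38 (C/A, transversion), site 39 (T/G, transversion), site 45 (T/C, transition).
Of the 14 differences, 5 transitions and 9 transversions, so the answer is 9.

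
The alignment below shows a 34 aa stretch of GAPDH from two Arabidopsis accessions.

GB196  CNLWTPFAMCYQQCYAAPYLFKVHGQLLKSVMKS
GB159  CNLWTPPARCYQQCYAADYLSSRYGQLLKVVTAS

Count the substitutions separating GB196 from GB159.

10

Differing sites — 7:F/P; 9:M/R; 18:P/D; 21:F/S; 22:K/S; 23:V/R; 24:H/Y; 30:S/V; 32:M/T; 33:K/A.
That gives 10 mismatches out of 34 aligned sites, so the Hamming distance is 10.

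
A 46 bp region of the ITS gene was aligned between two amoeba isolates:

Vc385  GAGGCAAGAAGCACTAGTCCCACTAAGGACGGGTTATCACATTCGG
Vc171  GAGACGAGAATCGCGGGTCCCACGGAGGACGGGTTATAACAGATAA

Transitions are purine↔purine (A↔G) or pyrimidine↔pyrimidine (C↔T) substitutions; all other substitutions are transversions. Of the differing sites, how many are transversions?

6

Differing sites — 4:G/A (Ti); 6:A/G (Ti); 11:G/T (Tv); 13:A/G (Ti); 15:T/G (Tv); 16:A/G (Ti); 24:T/G (Tv); 25:A/G (Ti); 38:C/A (Tv); 42:T/G (Tv); 43:T/A (Tv); 44:C/T (Ti); 45:G/A (Ti); 46:G/A (Ti).
Of the 14 differences, 8 transitions and 6 transversions, so the answer is 6.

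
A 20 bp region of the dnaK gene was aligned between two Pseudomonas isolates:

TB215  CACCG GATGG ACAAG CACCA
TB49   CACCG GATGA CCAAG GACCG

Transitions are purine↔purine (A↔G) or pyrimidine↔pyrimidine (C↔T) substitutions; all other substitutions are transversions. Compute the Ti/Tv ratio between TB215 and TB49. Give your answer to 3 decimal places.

Differing sites — 10:G/A (Ti); 11:A/C (Tv); 16:C/G (Tv); 20:A/G (Ti).
Of the 4 differences, 2 transitions and 2 transversions, so Ti/Tv = 2/2 = 1.000.

1.000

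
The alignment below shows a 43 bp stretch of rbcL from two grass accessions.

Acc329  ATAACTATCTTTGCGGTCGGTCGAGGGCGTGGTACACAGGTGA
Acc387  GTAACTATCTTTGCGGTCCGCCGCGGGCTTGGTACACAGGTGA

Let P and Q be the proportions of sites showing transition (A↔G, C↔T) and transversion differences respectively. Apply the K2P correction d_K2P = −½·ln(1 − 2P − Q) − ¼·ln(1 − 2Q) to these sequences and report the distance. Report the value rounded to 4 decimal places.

Differing sites — 1:A/G (Ti); 19:G/C (Tv); 21:T/C (Ti); 24:A/C (Tv); 29:G/T (Tv).
Of the 5 differences, 2 transitions and 3 transversions over 43 sites: P = 2/43 = 0.046512, Q = 3/43 = 0.069767.
d = −0.5·ln(0.837209) − 0.25·ln(0.860466) = −0.5·(-0.177682) − 0.25·(-0.150281) = 0.1264.

0.1264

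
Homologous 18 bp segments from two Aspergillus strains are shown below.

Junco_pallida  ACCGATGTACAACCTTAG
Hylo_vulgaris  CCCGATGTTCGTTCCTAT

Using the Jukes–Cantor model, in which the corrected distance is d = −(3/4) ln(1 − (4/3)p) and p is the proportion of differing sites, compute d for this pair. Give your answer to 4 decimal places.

0.5482

Mismatches occur at site 1 (A→C), site 9 (A→T), site 11 (A→G), site 12 (A→T), site 13 (C→T), site 15 (T→C), site 18 (G→T).
p = 7/18 = 0.388889.
d = −0.75 · ln(1 − (4/3)·0.388889) = −0.75 · ln(0.481481) = −0.75 · (-0.730889) = 0.5482.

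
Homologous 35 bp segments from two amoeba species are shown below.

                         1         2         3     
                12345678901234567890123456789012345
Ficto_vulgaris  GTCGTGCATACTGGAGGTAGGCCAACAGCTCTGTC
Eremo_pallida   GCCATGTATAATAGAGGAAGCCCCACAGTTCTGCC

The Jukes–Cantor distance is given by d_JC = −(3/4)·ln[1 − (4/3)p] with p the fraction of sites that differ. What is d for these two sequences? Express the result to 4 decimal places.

0.3597

Mismatches occur at site 2 (T→C), site 4 (G→A), site 7 (C→T), site 11 (C→A), site 13 (G→A), site 18 (T→A), site 21 (G→C), site 24 (A→C), site 29 (C→T), site 34 (T→C).
p = 10/35 = 0.285714.
d = −0.75 · ln(1 − (4/3)·0.285714) = −0.75 · ln(0.619048) = −0.75 · (-0.479572) = 0.3597.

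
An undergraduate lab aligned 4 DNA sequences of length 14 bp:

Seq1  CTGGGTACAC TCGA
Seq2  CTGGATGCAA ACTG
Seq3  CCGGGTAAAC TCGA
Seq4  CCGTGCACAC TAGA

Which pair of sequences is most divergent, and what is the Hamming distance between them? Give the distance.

Pairwise Hamming distances:
  Seq1 vs Seq2: 6
  Seq1 vs Seq3: 2
  Seq1 vs Seq4: 4
  Seq2 vs Seq3: 8
  Seq2 vs Seq4: 10
  Seq3 vs Seq4: 4
The largest is 10, between Seq2 and Seq4.

10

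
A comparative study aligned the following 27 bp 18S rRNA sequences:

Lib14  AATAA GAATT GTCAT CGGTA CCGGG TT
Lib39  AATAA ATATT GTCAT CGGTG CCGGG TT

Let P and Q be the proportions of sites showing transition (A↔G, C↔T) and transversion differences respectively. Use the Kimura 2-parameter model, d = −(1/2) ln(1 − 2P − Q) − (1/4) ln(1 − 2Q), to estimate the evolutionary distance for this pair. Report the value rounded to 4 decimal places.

Mismatches occur at site 6 (G→A, transition), site 7 (A→T, transversion), site 20 (A→G, transition).
Of the 3 differences, 2 transitions and 1 transversion over 27 sites: P = 2/27 = 0.074074, Q = 1/27 = 0.037037.
d = −0.5·ln(0.814815) − 0.25·ln(0.925926) = −0.5·(-0.204794) − 0.25·(-0.076961) = 0.1216.

0.1216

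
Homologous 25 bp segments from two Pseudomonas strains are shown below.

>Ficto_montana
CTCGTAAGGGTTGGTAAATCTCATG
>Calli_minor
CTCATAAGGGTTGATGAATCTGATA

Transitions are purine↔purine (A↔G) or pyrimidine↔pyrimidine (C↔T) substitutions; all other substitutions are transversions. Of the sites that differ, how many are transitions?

Differing sites — 4:G/A (Ti); 14:G/A (Ti); 16:A/G (Ti); 22:C/G (Tv); 25:G/A (Ti).
Of the 5 differences, 4 transitions and 1 transversion, so the answer is 4.

4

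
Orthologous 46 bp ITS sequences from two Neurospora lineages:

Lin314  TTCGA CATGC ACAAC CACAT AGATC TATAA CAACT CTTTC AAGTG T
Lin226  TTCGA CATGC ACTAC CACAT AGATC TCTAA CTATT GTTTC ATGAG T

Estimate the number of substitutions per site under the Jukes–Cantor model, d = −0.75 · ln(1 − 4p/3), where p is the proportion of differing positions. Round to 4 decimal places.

0.1701

Differing sites — 13:A/T; 27:A/C; 32:A/T; 34:C/T; 36:C/G; 42:A/T; 44:T/A.
p = 7/46 = 0.152174.
d = −0.75 · ln(1 − (4/3)·0.152174) = −0.75 · ln(0.797101) = −0.75 · (-0.226774) = 0.1701.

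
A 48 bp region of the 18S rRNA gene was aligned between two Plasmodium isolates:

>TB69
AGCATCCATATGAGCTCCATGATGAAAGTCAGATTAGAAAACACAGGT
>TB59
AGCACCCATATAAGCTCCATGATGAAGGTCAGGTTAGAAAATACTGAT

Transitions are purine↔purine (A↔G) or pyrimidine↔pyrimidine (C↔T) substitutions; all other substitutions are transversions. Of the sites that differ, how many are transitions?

6

Mismatches occur at site 5 (T↔C, transition), site 12 (G↔A, transition), site 27 (A↔G, transition), site 33 (A↔G, transition), site 42 (C↔T, transition), site 45 (A↔T, transversion), site 47 (G↔A, transition).
Of the 7 differences, 6 transitions and 1 transversion, so the answer is 6.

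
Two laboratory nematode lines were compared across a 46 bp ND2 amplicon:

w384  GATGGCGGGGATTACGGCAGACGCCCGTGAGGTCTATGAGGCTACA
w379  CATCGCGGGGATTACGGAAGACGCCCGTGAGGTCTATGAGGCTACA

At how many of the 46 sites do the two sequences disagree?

3

Differing sites — 1:G/C; 4:G/C; 18:C/A.
That gives 3 mismatches out of 46 aligned sites, so the Hamming distance is 3.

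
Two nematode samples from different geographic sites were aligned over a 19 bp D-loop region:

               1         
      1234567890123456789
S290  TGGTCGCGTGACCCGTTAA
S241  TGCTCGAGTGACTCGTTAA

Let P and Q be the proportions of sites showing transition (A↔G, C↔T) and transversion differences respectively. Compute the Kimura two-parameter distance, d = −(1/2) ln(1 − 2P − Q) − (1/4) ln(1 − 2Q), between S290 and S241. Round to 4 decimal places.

The sequences differ at positions 3 (G/C, transversion), 7 (C/A, transversion), 13 (C/T, transition).
Of the 3 differences, 1 transition and 2 transversions over 19 sites: P = 1/19 = 0.052632, Q = 2/19 = 0.105263.
d = −0.5·ln(0.789473) − 0.25·ln(0.789474) = −0.5·(-0.236390) − 0.25·(-0.236388) = 0.1773.

0.1773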